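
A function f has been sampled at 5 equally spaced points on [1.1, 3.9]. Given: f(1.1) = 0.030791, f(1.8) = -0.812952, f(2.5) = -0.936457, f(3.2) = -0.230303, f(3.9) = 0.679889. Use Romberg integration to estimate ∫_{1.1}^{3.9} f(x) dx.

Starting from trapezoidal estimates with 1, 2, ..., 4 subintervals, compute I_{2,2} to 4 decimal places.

I_{0,0} (trapezoid, 1 panel, h=2.8000): 0.994952
I_{1,0} (trapezoid, 2 panels, h=1.4000): -0.813564
I_{2,0} (trapezoid, 4 panels, h=0.7000): -1.137060
I_{1,1} = -0.813564 + (-0.813564 − 0.994952)/3 = -1.416403
I_{2,1} = -1.137060 + (-1.137060 − (-0.813564))/3 = -1.244892
I_{2,2} = -1.244892 + (-1.244892 − (-1.416403))/15 = -1.233458

-1.2335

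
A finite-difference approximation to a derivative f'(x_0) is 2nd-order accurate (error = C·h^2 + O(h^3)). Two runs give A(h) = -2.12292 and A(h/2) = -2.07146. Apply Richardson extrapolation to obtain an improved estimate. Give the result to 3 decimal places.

Extrapolated value = (4·A(h/2) − A(h)) / (4 − 1)
= (4·(-2.07146) − (-2.12292)) / 3
= -6.16292 / 3 = -2.05431

-2.054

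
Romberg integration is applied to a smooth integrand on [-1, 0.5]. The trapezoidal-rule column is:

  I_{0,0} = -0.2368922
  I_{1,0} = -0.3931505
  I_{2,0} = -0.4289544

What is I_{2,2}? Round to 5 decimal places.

-0.44060

Richardson extrapolation on the trapezoidal column (denominator 4−1=3):
I_{1,1} = (4·(-0.3931505) − (-0.2368922)) / 3 = -0.4452366
I_{2,1} = -0.4289544 + (-0.4289544 − (-0.3931505))/3 = -0.4408890
I_{2,2} = -0.4408890 + (-0.4408890 − (-0.4452366))/15 = -0.4405992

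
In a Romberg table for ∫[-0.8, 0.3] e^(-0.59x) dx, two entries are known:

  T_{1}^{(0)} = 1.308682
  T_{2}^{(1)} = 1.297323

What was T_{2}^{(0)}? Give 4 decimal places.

From T_{2}^{(1)} = (4·T_{2}^{(0)} − T_{1}^{(0)})/3, solve for T_{2}^{(0)}:
4·T_{2}^{(0)} = 3·1.297323 + 1.308682 = 5.200651
T_{2}^{(0)} = 1.300163

1.3002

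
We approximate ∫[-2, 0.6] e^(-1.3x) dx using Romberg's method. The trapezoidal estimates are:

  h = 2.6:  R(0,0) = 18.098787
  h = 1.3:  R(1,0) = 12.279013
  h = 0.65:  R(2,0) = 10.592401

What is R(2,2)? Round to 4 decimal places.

R(1,1) = 12.279013 + (12.279013 − 18.098787)/3 = 10.339088
R(2,1) = 10.592401 + (10.592401 − 12.279013)/3 = 10.030197
R(2,2) = 10.030197 + (10.030197 − 10.339088)/15 = 10.009604

10.0096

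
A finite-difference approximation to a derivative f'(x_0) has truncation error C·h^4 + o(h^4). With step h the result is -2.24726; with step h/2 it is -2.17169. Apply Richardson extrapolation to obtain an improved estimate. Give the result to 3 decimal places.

-2.167

The leading error scales as h^4; refining by a factor of 2 reduces it by 2^4 = 16.
Extrapolated value = (16·A(h/2) − A(h)) / (16 − 1)
= (16·(-2.17169) − (-2.24726)) / 15
= -32.49978 / 15 = -2.16665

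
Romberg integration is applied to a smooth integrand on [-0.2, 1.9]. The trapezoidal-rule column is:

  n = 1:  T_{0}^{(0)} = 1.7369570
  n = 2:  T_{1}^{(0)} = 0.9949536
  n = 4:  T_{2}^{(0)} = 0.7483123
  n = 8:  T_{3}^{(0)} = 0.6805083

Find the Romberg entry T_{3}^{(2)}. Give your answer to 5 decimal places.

Richardson extrapolation on the trapezoidal column (denominator 4−1=3):
T_{2}^{(1)} = 0.7483123 + (0.7483123 − 0.9949536)/3 = 0.6660985
T_{3}^{(1)} = (4·0.6805083 − 0.7483123) / 3 = 0.6579070
T_{3}^{(2)} = (16·0.6579070 − 0.6660985) / 15 = 0.6573609
(Column j=1 coincides with Simpson's rule on the same nodes.)

0.65736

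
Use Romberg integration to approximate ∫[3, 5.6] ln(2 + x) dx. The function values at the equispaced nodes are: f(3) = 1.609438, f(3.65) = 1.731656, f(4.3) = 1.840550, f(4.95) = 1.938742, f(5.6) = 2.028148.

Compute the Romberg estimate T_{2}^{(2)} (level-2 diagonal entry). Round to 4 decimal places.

4.7667

T_{0}^{(0)} (trapezoid, 1 panel, h=2.6000): 4.728862
T_{1}^{(0)} (trapezoid, 2 panels, h=1.3000): 4.757146
T_{2}^{(0)} (trapezoid, 4 panels, h=0.6500): 4.764332
T_{1}^{(1)} = 4.757146 + (4.757146 − 4.728862)/3 = 4.766574
T_{2}^{(1)} = 4.764332 + (4.764332 − 4.757146)/3 = 4.766727
T_{2}^{(2)} = 4.766727 + (4.766727 − 4.766574)/15 = 4.766737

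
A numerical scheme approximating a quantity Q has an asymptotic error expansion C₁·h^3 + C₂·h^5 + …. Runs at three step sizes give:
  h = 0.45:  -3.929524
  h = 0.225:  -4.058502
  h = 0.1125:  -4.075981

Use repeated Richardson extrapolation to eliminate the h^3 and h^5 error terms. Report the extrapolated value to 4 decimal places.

First eliminate the h^3 term (factor 2^3 = 8):
  B₁ = (8·(-4.058502) − (-3.929524))/7 = -4.076927
  B₂ = (8·(-4.075981) − (-4.058502))/7 = -4.078478
Then eliminate the h^5 term (factor 2^5 = 32):
  (32·(-4.078478) − (-4.076927))/31 = -4.078528

-4.0785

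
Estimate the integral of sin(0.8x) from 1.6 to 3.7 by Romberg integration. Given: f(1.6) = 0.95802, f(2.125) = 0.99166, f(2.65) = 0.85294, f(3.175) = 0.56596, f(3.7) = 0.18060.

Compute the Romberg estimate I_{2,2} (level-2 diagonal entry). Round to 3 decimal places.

I_{0,0} (trapezoid, 1 panel, h=2.1000): 1.19555
I_{1,0} (trapezoid, 2 panels, h=1.0500): 1.49336
I_{2,0} (trapezoid, 4 panels, h=0.5250): 1.56443
I_{1,1} = 1.49336 + (1.49336 − 1.19555)/3 = 1.59263
I_{2,1} = 1.56443 + (1.56443 − 1.49336)/3 = 1.58812
I_{2,2} = 1.58812 + (1.58812 − 1.59263)/15 = 1.58782

1.588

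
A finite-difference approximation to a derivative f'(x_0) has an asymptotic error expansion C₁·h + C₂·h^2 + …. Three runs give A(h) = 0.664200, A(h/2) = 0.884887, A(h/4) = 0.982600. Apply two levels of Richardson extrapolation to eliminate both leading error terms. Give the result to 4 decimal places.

1.0719

First eliminate the h term (factor 2^1 = 2):
  B₁ = (2·0.884887 − 0.664200)/1 = 1.105574
  B₂ = (2·0.982600 − 0.884887)/1 = 1.080313
Then eliminate the h^2 term (factor 2^2 = 4):
  (4·1.080313 − 1.105574)/3 = 1.071893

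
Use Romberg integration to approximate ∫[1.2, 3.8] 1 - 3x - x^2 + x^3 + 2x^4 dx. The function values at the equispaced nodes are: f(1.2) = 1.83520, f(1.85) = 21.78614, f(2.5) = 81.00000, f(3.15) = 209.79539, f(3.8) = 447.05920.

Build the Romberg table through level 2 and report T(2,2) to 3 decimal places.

332.941

T(0,0) (trapezoid, 1 panel, h=2.6000): 583.56272
T(1,0) (trapezoid, 2 panels, h=1.3000): 397.08136
T(2,0) (trapezoid, 4 panels, h=0.6500): 349.06867
T(1,1) = 397.08136 + (397.08136 − 583.56272)/3 = 334.92091
T(2,1) = 349.06867 + (349.06867 − 397.08136)/3 = 333.06444
T(2,2) = 333.06444 + (333.06444 − 334.92091)/15 = 332.94068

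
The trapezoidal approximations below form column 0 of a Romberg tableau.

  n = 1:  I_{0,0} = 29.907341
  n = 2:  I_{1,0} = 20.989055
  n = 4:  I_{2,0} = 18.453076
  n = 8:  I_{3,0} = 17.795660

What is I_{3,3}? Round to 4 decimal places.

I_{1,1} = (4·20.989055 − 29.907341) / 3 = 18.016293
I_{2,1} = 18.453076 + (18.453076 − 20.989055)/3 = 17.607750
I_{3,1} = 17.795660 + (17.795660 − 18.453076)/3 = 17.576521
I_{2,2} = 17.607750 + (17.607750 − 18.016293)/15 = 17.580514
I_{3,2} = 17.576521 + (17.576521 − 17.607750)/15 = 17.574439
I_{3,3} = (64·17.574439 − 17.580514) / 63 = 17.574343

17.5743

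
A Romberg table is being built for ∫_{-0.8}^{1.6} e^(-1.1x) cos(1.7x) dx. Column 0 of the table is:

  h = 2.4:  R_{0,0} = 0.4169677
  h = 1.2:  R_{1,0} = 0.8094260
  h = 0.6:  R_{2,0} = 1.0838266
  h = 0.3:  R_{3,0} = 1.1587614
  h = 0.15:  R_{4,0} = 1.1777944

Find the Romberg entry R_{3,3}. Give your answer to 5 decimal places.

1.18420

R_{1,1} = 0.8094260 + (0.8094260 − 0.4169677)/3 = 0.9402454
R_{2,1} = (4·1.0838266 − 0.8094260) / 3 = 1.1752935
R_{3,1} = 1.1587614 + (1.1587614 − 1.0838266)/3 = 1.1837397
R_{2,2} = (16·1.1752935 − 0.9402454) / 15 = 1.1909634
R_{3,2} = (16·1.1837397 − 1.1752935) / 15 = 1.1843028
R_{3,3} = (64·1.1843028 − 1.1909634) / 63 = 1.1841971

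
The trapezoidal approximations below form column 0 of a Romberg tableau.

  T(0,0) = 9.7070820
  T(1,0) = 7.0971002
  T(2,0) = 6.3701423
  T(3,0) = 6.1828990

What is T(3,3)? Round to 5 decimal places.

Richardson extrapolation on the trapezoidal column (denominator 4−1=3):
T(1,1) = 7.0971002 + (7.0971002 − 9.7070820)/3 = 6.2271063
T(2,1) = 6.3701423 + (6.3701423 − 7.0971002)/3 = 6.1278230
T(3,1) = (4·6.1828990 − 6.3701423) / 3 = 6.1204846
T(2,2) = 6.1278230 + (6.1278230 − 6.2271063)/15 = 6.1212041
T(3,2) = (16·6.1204846 − 6.1278230) / 15 = 6.1199954
T(3,3) = 6.1199954 + (6.1199954 − 6.1212041)/63 = 6.1199762

6.11998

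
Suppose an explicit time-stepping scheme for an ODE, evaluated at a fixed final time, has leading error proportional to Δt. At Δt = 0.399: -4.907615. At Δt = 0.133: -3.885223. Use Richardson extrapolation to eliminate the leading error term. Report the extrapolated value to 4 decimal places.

-3.3740

Extrapolated value = (3·A(Δt/3) − A(Δt)) / (3 − 1)
= (3·(-3.885223) − (-4.907615)) / 2
= -6.748054 / 2 = -3.374027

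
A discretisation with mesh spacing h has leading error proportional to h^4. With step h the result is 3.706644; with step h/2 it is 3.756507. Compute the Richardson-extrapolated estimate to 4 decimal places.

The leading error scales as h^4; refining by a factor of 2 reduces it by 2^4 = 16.
Extrapolated value = (16·A(h/2) − A(h)) / (16 − 1)
= (16·3.756507 − 3.706644) / 15
= 56.397468 / 15 = 3.759831

3.7598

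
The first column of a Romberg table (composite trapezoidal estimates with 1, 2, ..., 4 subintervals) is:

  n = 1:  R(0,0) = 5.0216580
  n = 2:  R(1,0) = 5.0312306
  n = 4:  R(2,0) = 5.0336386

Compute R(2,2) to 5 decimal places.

Richardson extrapolation on the trapezoidal column (denominator 4−1=3):
R(1,1) = (4·5.0312306 − 5.0216580) / 3 = 5.0344215
R(2,1) = 5.0336386 + (5.0336386 − 5.0312306)/3 = 5.0344413
R(2,2) = (16·5.0344413 − 5.0344215) / 15 = 5.0344426

5.03444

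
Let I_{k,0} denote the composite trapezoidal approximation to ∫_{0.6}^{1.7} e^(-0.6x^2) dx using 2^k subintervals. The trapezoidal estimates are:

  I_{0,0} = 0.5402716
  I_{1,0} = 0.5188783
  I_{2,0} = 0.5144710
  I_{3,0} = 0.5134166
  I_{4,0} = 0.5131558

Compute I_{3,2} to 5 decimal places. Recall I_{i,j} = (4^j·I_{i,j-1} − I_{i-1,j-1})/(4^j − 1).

Richardson extrapolation on the trapezoidal column (denominator 4−1=3):
I_{2,1} = (4·0.5144710 − 0.5188783) / 3 = 0.5130019
I_{3,1} = (4·0.5134166 − 0.5144710) / 3 = 0.5130651
I_{3,2} = (16·0.5130651 − 0.5130019) / 15 = 0.5130693
(Column j=1 coincides with Simpson's rule on the same nodes.)

0.51307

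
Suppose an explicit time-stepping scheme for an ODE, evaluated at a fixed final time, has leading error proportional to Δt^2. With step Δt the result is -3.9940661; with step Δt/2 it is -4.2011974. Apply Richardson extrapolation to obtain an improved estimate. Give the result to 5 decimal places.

-4.27024

Extrapolated value = (4·A(Δt/2) − A(Δt)) / (4 − 1)
= (4·(-4.2011974) − (-3.9940661)) / 3
= -12.8107235 / 3 = -4.2702412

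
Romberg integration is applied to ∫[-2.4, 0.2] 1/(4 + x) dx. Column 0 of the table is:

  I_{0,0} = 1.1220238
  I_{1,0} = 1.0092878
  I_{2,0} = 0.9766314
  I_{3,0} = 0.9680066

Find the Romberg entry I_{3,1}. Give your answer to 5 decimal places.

Richardson extrapolation on the trapezoidal column (denominator 4−1=3):
I_{3,1} = (4·0.9680066 − 0.9766314) / 3 = 0.9651317
(Column j=1 coincides with Simpson's rule on the same nodes.)

0.96513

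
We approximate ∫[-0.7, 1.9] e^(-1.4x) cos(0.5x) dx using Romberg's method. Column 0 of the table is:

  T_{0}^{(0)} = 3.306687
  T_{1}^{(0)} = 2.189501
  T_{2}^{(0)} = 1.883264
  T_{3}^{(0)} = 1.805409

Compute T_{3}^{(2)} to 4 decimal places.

T_{2}^{(1)} = 1.883264 + (1.883264 − 2.189501)/3 = 1.781185
T_{3}^{(1)} = 1.805409 + (1.805409 − 1.883264)/3 = 1.779457
T_{3}^{(2)} = 1.779457 + (1.779457 − 1.781185)/15 = 1.779342

1.7793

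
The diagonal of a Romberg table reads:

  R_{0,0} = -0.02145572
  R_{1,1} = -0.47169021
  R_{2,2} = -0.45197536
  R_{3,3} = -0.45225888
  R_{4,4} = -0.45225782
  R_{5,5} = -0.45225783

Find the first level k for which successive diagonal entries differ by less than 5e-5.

k = 4

|R_{1,1} − R_{0,0}| = 0.45023449 ≥ 5e-5
|R_{2,2} − R_{1,1}| = 0.01971485 ≥ 5e-5
|R_{3,3} − R_{2,2}| = 0.00028352 ≥ 5e-5
|R_{4,4} − R_{3,3}| = 0.00000106 < 5e-5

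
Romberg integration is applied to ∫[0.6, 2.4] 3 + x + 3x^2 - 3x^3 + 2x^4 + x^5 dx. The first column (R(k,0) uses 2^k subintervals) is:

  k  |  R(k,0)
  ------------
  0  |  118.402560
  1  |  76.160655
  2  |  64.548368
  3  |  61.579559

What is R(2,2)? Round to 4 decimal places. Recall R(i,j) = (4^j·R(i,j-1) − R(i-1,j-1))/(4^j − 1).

60.5841

Richardson extrapolation on the trapezoidal column (denominator 4−1=3):
R(1,1) = 76.160655 + (76.160655 − 118.402560)/3 = 62.080020
R(2,1) = 64.548368 + (64.548368 − 76.160655)/3 = 60.677606
R(2,2) = 60.677606 + (60.677606 − 62.080020)/15 = 60.584112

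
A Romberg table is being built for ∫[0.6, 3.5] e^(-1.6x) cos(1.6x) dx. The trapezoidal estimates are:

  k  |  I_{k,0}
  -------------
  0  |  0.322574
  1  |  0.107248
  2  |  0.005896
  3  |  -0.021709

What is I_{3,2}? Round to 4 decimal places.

Richardson extrapolation on the trapezoidal column (denominator 4−1=3):
I_{2,1} = (4·0.005896 − 0.107248) / 3 = -0.027888
I_{3,1} = -0.021709 + (-0.021709 − 0.005896)/3 = -0.030911
I_{3,2} = (16·(-0.030911) − (-0.027888)) / 15 = -0.031113

-0.0311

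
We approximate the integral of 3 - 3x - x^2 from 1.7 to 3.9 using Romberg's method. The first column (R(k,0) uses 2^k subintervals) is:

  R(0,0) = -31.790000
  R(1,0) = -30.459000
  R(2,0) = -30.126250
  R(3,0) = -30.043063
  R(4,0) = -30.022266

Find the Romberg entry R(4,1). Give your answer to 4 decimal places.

R(4,1) = (4·(-30.022266) − (-30.043063)) / 3 = -30.015334

-30.0153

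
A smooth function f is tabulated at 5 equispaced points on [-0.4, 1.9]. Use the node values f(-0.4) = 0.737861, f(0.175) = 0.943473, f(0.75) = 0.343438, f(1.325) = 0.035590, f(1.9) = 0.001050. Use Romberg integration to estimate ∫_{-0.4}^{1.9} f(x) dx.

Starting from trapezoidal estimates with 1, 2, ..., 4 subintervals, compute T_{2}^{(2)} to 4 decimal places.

1.0382

T_{0}^{(0)} (trapezoid, 1 panel, h=2.3000): 0.849748
T_{1}^{(0)} (trapezoid, 2 panels, h=1.1500): 0.819828
T_{2}^{(0)} (trapezoid, 4 panels, h=0.5750): 0.972875
T_{1}^{(1)} = 0.819828 + (0.819828 − 0.849748)/3 = 0.809855
T_{2}^{(1)} = 0.972875 + (0.972875 − 0.819828)/3 = 1.023891
T_{2}^{(2)} = 1.023891 + (1.023891 − 0.809855)/15 = 1.038160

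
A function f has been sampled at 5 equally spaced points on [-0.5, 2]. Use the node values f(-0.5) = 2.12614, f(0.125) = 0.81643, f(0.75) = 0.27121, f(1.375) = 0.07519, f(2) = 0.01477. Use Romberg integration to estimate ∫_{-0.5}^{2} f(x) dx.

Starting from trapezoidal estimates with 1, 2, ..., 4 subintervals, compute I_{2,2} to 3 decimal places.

1.299

I_{0,0} (trapezoid, 1 panel, h=2.5000): 2.67614
I_{1,0} (trapezoid, 2 panels, h=1.2500): 1.67708
I_{2,0} (trapezoid, 4 panels, h=0.6250): 1.39580
I_{1,1} = 1.67708 + (1.67708 − 2.67614)/3 = 1.34406
I_{2,1} = 1.39580 + (1.39580 − 1.67708)/3 = 1.30204
I_{2,2} = 1.30204 + (1.30204 − 1.34406)/15 = 1.29924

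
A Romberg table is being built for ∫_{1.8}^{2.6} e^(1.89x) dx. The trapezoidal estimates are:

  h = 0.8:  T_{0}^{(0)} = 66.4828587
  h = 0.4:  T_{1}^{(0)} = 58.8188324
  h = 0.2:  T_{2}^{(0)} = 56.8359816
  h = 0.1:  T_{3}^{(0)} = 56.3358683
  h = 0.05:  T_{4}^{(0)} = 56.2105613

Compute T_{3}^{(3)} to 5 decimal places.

Richardson extrapolation on the trapezoidal column (denominator 4−1=3):
T_{1}^{(1)} = 58.8188324 + (58.8188324 − 66.4828587)/3 = 56.2641570
T_{2}^{(1)} = 56.8359816 + (56.8359816 − 58.8188324)/3 = 56.1750313
T_{3}^{(1)} = 56.3358683 + (56.3358683 − 56.8359816)/3 = 56.1691639
T_{2}^{(2)} = (16·56.1750313 − 56.2641570) / 15 = 56.1690896
T_{3}^{(2)} = 56.1691639 + (56.1691639 − 56.1750313)/15 = 56.1687727
T_{3}^{(3)} = 56.1687727 + (56.1687727 − 56.1690896)/63 = 56.1687677
(Column j=1 coincides with Simpson's rule on the same nodes.)

56.16877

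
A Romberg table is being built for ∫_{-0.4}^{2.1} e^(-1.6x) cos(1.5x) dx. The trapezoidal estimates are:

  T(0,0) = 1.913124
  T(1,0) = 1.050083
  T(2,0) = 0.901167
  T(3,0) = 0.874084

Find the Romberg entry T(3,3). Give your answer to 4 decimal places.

T(1,1) = 1.050083 + (1.050083 − 1.913124)/3 = 0.762403
T(2,1) = (4·0.901167 − 1.050083) / 3 = 0.851528
T(3,1) = 0.874084 + (0.874084 − 0.901167)/3 = 0.865056
T(2,2) = 0.851528 + (0.851528 − 0.762403)/15 = 0.857470
T(3,2) = 0.865056 + (0.865056 − 0.851528)/15 = 0.865958
T(3,3) = (64·0.865958 − 0.857470) / 63 = 0.866093

0.8661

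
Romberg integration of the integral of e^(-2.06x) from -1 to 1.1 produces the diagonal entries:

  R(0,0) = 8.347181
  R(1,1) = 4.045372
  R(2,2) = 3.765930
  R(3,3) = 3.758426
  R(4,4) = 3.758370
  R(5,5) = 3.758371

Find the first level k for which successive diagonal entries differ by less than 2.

|R(1,1) − R(0,0)| = 4.301809 ≥ 2
|R(2,2) − R(1,1)| = 0.279442 < 2

k = 2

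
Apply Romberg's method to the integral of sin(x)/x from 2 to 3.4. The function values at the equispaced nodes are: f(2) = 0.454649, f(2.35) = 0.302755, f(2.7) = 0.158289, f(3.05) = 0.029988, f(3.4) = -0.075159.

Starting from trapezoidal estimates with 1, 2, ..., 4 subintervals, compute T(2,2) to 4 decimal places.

0.2365

T(0,0) (trapezoid, 1 panel, h=1.4000): 0.265643
T(1,0) (trapezoid, 2 panels, h=0.7000): 0.243624
T(2,0) (trapezoid, 4 panels, h=0.3500): 0.238272
T(1,1) = 0.243624 + (0.243624 − 0.265643)/3 = 0.236284
T(2,1) = 0.238272 + (0.238272 − 0.243624)/3 = 0.236488
T(2,2) = 0.236488 + (0.236488 − 0.236284)/15 = 0.236502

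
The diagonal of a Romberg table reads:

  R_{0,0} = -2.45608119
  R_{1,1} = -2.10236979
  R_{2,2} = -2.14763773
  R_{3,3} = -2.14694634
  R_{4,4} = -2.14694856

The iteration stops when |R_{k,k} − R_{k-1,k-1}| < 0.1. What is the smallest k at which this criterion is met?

k = 2

|R_{1,1} − R_{0,0}| = 0.35371140 ≥ 0.1
|R_{2,2} − R_{1,1}| = 0.04526794 < 0.1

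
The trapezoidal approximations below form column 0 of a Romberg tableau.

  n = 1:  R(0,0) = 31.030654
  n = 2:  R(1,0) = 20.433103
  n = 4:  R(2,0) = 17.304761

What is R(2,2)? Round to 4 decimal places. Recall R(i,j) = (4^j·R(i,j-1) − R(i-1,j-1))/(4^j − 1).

R(1,1) = (4·20.433103 − 31.030654) / 3 = 16.900586
R(2,1) = 17.304761 + (17.304761 − 20.433103)/3 = 16.261980
R(2,2) = (16·16.261980 − 16.900586) / 15 = 16.219406

16.2194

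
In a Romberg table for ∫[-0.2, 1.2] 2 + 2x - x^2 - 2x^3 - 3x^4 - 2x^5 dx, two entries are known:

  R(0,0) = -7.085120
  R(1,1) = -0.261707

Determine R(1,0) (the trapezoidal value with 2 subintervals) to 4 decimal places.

From R(1,1) = (4·R(1,0) − R(0,0))/3, solve for R(1,0):
4·R(1,0) = 3·(-0.261707) + (-7.085120) = -7.870241
R(1,0) = -1.967560

-1.9676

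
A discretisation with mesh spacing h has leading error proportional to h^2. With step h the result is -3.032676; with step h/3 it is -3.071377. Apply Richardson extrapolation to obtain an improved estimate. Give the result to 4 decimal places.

-3.0762

The leading error scales as h^2; refining by a factor of 3 reduces it by 3^2 = 9.
Extrapolated value = (9·A(h/3) − A(h)) / (9 − 1)
= (9·(-3.071377) − (-3.032676)) / 8
= -24.609717 / 8 = -3.076215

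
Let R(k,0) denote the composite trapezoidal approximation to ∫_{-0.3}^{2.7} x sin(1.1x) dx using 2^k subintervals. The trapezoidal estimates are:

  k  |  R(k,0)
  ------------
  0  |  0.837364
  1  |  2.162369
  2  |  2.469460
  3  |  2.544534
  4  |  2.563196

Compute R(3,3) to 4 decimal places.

2.5694

R(1,1) = (4·2.162369 − 0.837364) / 3 = 2.604037
R(2,1) = (4·2.469460 − 2.162369) / 3 = 2.571824
R(3,1) = 2.544534 + (2.544534 − 2.469460)/3 = 2.569559
R(2,2) = (16·2.571824 − 2.604037) / 15 = 2.569676
R(3,2) = (16·2.569559 − 2.571824) / 15 = 2.569408
R(3,3) = (64·2.569408 − 2.569676) / 63 = 2.569404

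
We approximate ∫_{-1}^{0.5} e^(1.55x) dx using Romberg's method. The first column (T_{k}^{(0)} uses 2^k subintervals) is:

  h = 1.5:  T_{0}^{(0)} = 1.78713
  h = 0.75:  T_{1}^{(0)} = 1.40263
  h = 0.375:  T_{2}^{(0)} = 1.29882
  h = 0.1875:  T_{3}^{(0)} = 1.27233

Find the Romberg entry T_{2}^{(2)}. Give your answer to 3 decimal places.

Richardson extrapolation on the trapezoidal column (denominator 4−1=3):
T_{1}^{(1)} = 1.40263 + (1.40263 − 1.78713)/3 = 1.27446
T_{2}^{(1)} = (4·1.29882 − 1.40263) / 3 = 1.26422
T_{2}^{(2)} = 1.26422 + (1.26422 − 1.27446)/15 = 1.26354
(Column j=1 coincides with Simpson's rule on the same nodes.)

1.264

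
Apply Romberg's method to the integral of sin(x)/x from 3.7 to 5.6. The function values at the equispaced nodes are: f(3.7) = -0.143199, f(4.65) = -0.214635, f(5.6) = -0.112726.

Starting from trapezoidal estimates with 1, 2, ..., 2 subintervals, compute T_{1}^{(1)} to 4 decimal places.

-0.3529

T_{0}^{(0)} (trapezoid, 1 panel, h=1.9000): -0.243129
T_{1}^{(0)} (trapezoid, 2 panels, h=0.9500): -0.325468
T_{1}^{(1)} = -0.325468 + (-0.325468 − (-0.243129))/3 = -0.352914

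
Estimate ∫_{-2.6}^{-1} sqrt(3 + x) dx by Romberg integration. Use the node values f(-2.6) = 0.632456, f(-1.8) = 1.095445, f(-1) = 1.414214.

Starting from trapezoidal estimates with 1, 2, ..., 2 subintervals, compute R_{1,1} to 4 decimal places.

1.7143

R_{0,0} (trapezoid, 1 panel, h=1.6000): 1.637336
R_{1,0} (trapezoid, 2 panels, h=0.8000): 1.695024
R_{1,1} = 1.695024 + (1.695024 − 1.637336)/3 = 1.714253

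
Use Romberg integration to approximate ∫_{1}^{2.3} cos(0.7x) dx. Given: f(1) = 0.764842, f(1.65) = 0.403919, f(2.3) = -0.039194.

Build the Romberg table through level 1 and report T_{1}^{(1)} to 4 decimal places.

T_{0}^{(0)} (trapezoid, 1 panel, h=1.3000): 0.471671
T_{1}^{(0)} (trapezoid, 2 panels, h=0.6500): 0.498383
T_{1}^{(1)} = 0.498383 + (0.498383 − 0.471671)/3 = 0.507287

0.5073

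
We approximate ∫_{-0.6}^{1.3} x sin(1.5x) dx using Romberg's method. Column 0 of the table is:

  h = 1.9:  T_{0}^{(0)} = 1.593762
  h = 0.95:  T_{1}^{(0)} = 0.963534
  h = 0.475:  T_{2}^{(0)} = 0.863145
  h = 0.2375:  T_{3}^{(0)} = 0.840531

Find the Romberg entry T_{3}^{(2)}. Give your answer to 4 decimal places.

Richardson extrapolation on the trapezoidal column (denominator 4−1=3):
T_{2}^{(1)} = 0.863145 + (0.863145 − 0.963534)/3 = 0.829682
T_{3}^{(1)} = 0.840531 + (0.840531 − 0.863145)/3 = 0.832993
T_{3}^{(2)} = 0.832993 + (0.832993 − 0.829682)/15 = 0.833214
(Column j=1 coincides with Simpson's rule on the same nodes.)

0.8332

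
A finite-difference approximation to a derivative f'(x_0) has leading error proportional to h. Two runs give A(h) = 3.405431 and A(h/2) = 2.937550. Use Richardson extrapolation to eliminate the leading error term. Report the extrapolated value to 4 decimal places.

The leading error scales as h; refining by a factor of 2 reduces it by 2^1 = 2.
Extrapolated value = (2·A(h/2) − A(h)) / (2 − 1)
= (2·2.937550 − 3.405431) / 1
= 2.469669 / 1 = 2.469669

2.4697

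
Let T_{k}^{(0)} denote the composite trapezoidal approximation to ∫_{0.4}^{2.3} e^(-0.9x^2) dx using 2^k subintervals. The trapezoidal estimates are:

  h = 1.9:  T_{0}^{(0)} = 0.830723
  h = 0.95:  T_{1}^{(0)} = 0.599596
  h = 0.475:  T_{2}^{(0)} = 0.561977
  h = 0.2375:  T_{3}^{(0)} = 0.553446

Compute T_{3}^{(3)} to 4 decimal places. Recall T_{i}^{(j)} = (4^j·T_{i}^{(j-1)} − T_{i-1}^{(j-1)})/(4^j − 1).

0.5507

Richardson extrapolation on the trapezoidal column (denominator 4−1=3):
T_{1}^{(1)} = (4·0.599596 − 0.830723) / 3 = 0.522554
T_{2}^{(1)} = 0.561977 + (0.561977 − 0.599596)/3 = 0.549437
T_{3}^{(1)} = 0.553446 + (0.553446 − 0.561977)/3 = 0.550602
T_{2}^{(2)} = 0.549437 + (0.549437 − 0.522554)/15 = 0.551229
T_{3}^{(2)} = (16·0.550602 − 0.549437) / 15 = 0.550680
T_{3}^{(3)} = 0.550680 + (0.550680 − 0.551229)/63 = 0.550671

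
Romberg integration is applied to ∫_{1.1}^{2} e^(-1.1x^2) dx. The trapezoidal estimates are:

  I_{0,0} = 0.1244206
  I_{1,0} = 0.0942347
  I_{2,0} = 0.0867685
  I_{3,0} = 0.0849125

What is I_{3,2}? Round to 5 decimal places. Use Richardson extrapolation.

Richardson extrapolation on the trapezoidal column (denominator 4−1=3):
I_{2,1} = (4·0.0867685 − 0.0942347) / 3 = 0.0842798
I_{3,1} = (4·0.0849125 − 0.0867685) / 3 = 0.0842938
I_{3,2} = 0.0842938 + (0.0842938 − 0.0842798)/15 = 0.0842947

0.08429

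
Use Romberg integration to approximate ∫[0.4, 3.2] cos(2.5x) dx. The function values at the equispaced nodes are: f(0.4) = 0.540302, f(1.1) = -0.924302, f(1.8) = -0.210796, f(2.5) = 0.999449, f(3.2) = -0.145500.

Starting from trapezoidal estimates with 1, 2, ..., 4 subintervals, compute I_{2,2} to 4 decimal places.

0.0821

I_{0,0} (trapezoid, 1 panel, h=2.8000): 0.552723
I_{1,0} (trapezoid, 2 panels, h=1.4000): -0.018753
I_{2,0} (trapezoid, 4 panels, h=0.7000): 0.043226
I_{1,1} = -0.018753 + (-0.018753 − 0.552723)/3 = -0.209245
I_{2,1} = 0.043226 + (0.043226 − (-0.018753))/3 = 0.063886
I_{2,2} = 0.063886 + (0.063886 − (-0.209245))/15 = 0.082095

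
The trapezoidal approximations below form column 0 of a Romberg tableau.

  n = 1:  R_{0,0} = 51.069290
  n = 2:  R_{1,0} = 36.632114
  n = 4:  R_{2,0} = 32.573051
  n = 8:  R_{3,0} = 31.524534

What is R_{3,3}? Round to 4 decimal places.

Richardson extrapolation on the trapezoidal column (denominator 4−1=3):
R_{1,1} = 36.632114 + (36.632114 − 51.069290)/3 = 31.819722
R_{2,1} = 32.573051 + (32.573051 − 36.632114)/3 = 31.220030
R_{3,1} = (4·31.524534 − 32.573051) / 3 = 31.175028
R_{2,2} = (16·31.220030 − 31.819722) / 15 = 31.180051
R_{3,2} = 31.175028 + (31.175028 − 31.220030)/15 = 31.172028
R_{3,3} = (64·31.172028 − 31.180051) / 63 = 31.171901

31.1719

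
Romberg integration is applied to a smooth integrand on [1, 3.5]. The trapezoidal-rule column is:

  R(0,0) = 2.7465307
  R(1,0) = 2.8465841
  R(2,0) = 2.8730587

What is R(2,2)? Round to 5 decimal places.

R(1,1) = 2.8465841 + (2.8465841 − 2.7465307)/3 = 2.8799352
R(2,1) = (4·2.8730587 − 2.8465841) / 3 = 2.8818836
R(2,2) = 2.8818836 + (2.8818836 − 2.8799352)/15 = 2.8820135

2.88201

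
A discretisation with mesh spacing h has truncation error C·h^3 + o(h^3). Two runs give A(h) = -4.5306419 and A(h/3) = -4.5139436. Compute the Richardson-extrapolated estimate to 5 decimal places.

Extrapolated value = (27·A(h/3) − A(h)) / (27 − 1)
= (27·(-4.5139436) − (-4.5306419)) / 26
= -117.3458353 / 26 = -4.5133014

-4.51330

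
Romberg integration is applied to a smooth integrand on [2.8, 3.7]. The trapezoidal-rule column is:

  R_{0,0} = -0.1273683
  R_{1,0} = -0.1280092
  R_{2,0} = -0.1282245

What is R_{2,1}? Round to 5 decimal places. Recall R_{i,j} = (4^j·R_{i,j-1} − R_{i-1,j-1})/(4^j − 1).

-0.12830

R_{2,1} = (4·(-0.1282245) − (-0.1280092)) / 3 = -0.1282963
(Column j=1 coincides with Simpson's rule on the same nodes.)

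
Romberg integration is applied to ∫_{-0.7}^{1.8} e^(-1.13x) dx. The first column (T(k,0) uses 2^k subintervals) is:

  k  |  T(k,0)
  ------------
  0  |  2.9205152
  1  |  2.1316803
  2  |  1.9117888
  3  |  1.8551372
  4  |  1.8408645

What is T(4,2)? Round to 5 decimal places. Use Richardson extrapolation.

1.83610

Richardson extrapolation on the trapezoidal column (denominator 4−1=3):
T(3,1) = 1.8551372 + (1.8551372 − 1.9117888)/3 = 1.8362533
T(4,1) = 1.8408645 + (1.8408645 − 1.8551372)/3 = 1.8361069
T(4,2) = 1.8361069 + (1.8361069 − 1.8362533)/15 = 1.8360971
(Column j=1 coincides with Simpson's rule on the same nodes.)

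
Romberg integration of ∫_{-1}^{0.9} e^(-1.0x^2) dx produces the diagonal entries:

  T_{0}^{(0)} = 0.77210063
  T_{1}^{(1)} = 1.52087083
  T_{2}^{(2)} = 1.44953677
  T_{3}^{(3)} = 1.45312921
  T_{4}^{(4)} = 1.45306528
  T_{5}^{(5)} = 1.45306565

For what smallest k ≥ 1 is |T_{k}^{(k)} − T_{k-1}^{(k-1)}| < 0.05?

k = 3

|T_{1}^{(1)} − T_{0}^{(0)}| = 0.74877020 ≥ 0.05
|T_{2}^{(2)} − T_{1}^{(1)}| = 0.07133406 ≥ 0.05
|T_{3}^{(3)} − T_{2}^{(2)}| = 0.00359244 < 0.05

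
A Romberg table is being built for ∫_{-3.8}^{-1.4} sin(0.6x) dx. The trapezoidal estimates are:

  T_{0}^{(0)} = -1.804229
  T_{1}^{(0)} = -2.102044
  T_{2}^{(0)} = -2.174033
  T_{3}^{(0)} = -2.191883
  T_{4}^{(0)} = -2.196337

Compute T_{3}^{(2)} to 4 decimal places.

Richardson extrapolation on the trapezoidal column (denominator 4−1=3):
T_{2}^{(1)} = (4·(-2.174033) − (-2.102044)) / 3 = -2.198029
T_{3}^{(1)} = -2.191883 + (-2.191883 − (-2.174033))/3 = -2.197833
T_{3}^{(2)} = -2.197833 + (-2.197833 − (-2.198029))/15 = -2.197820

-2.1978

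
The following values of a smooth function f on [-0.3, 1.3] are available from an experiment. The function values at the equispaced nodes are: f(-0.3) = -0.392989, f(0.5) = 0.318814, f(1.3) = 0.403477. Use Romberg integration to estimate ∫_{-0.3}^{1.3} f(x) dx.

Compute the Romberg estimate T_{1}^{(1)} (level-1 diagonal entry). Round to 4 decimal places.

0.3429

T_{0}^{(0)} (trapezoid, 1 panel, h=1.6000): 0.008390
T_{1}^{(0)} (trapezoid, 2 panels, h=0.8000): 0.259246
T_{1}^{(1)} = 0.259246 + (0.259246 − 0.008390)/3 = 0.342865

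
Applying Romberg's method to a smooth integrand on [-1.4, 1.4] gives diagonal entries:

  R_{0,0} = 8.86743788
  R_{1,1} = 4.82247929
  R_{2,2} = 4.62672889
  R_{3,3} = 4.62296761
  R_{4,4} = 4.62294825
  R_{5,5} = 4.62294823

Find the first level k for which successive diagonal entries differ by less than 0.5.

|R_{1,1} − R_{0,0}| = 4.04495859 ≥ 0.5
|R_{2,2} − R_{1,1}| = 0.19575040 < 0.5

k = 2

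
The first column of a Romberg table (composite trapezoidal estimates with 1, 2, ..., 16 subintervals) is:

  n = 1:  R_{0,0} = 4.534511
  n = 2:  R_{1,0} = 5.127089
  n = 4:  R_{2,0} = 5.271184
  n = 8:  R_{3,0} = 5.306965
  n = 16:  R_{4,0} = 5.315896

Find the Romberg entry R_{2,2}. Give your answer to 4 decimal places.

5.3189

Richardson extrapolation on the trapezoidal column (denominator 4−1=3):
R_{1,1} = 5.127089 + (5.127089 − 4.534511)/3 = 5.324615
R_{2,1} = 5.271184 + (5.271184 − 5.127089)/3 = 5.319216
R_{2,2} = 5.319216 + (5.319216 − 5.324615)/15 = 5.318856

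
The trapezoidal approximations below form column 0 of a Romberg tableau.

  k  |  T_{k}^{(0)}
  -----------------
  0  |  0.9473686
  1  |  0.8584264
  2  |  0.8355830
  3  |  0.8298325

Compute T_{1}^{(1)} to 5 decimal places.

0.82878

T_{1}^{(1)} = (4·0.8584264 − 0.9473686) / 3 = 0.8287790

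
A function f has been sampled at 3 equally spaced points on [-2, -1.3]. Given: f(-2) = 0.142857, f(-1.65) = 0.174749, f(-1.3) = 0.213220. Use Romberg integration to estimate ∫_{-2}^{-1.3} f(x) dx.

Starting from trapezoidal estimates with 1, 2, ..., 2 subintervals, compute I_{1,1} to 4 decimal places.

I_{0,0} (trapezoid, 1 panel, h=0.7000): 0.124627
I_{1,0} (trapezoid, 2 panels, h=0.3500): 0.123476
I_{1,1} = 0.123476 + (0.123476 − 0.124627)/3 = 0.123092

0.1231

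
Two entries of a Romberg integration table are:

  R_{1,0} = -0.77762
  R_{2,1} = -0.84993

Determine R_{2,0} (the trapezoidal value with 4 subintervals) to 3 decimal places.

From R_{2,1} = (4·R_{2,0} − R_{1,0})/3, solve for R_{2,0}:
4·R_{2,0} = 3·(-0.84993) + (-0.77762) = -3.32741
R_{2,0} = -0.83185

-0.832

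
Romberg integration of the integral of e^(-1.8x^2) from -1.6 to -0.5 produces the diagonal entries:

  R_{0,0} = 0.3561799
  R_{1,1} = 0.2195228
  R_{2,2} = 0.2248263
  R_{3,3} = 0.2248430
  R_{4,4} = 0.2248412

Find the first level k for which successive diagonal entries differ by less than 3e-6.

k = 4

|R_{1,1} − R_{0,0}| = 0.1366571 ≥ 3e-6
|R_{2,2} − R_{1,1}| = 0.0053035 ≥ 3e-6
|R_{3,3} − R_{2,2}| = 0.0000167 ≥ 3e-6
|R_{4,4} − R_{3,3}| = 0.0000018 < 3e-6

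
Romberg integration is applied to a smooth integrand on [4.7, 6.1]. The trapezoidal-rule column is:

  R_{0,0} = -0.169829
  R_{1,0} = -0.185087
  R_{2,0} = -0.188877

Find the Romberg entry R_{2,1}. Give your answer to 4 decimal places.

-0.1901

R_{2,1} = -0.188877 + (-0.188877 − (-0.185087))/3 = -0.190140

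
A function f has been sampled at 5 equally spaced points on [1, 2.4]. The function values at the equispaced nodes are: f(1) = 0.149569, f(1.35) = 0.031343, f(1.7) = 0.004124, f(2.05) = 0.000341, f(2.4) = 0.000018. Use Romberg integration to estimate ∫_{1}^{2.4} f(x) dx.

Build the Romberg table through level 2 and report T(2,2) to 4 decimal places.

T(0,0) (trapezoid, 1 panel, h=1.4000): 0.104711
T(1,0) (trapezoid, 2 panels, h=0.7000): 0.055242
T(2,0) (trapezoid, 4 panels, h=0.3500): 0.038711
T(1,1) = 0.055242 + (0.055242 − 0.104711)/3 = 0.038752
T(2,1) = 0.038711 + (0.038711 − 0.055242)/3 = 0.033201
T(2,2) = 0.033201 + (0.033201 − 0.038752)/15 = 0.032831

0.0328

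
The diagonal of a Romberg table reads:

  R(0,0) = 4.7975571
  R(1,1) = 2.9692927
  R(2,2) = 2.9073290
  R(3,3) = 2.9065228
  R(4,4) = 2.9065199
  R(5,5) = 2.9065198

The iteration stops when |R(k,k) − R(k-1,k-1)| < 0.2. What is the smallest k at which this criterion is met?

k = 2

|R(1,1) − R(0,0)| = 1.8282644 ≥ 0.2
|R(2,2) − R(1,1)| = 0.0619637 < 0.2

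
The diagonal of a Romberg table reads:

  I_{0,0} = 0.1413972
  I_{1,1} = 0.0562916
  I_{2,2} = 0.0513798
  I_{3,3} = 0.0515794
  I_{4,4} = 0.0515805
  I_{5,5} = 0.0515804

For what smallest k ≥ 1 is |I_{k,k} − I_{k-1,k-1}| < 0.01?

|I_{1,1} − I_{0,0}| = 0.0851056 ≥ 0.01
|I_{2,2} − I_{1,1}| = 0.0049118 < 0.01

k = 2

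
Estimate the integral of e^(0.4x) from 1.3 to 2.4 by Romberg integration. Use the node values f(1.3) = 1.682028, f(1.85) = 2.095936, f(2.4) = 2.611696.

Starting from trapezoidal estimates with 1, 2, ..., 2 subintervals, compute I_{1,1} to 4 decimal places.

2.3242

I_{0,0} (trapezoid, 1 panel, h=1.1000): 2.361548
I_{1,0} (trapezoid, 2 panels, h=0.5500): 2.333539
I_{1,1} = 2.333539 + (2.333539 − 2.361548)/3 = 2.324203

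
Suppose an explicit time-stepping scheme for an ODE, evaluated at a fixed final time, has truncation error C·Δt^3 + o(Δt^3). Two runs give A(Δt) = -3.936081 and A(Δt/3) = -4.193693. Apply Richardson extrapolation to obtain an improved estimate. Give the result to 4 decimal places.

Extrapolated value = (27·A(Δt/3) − A(Δt)) / (27 − 1)
= (27·(-4.193693) − (-3.936081)) / 26
= -109.293630 / 26 = -4.203601

-4.2036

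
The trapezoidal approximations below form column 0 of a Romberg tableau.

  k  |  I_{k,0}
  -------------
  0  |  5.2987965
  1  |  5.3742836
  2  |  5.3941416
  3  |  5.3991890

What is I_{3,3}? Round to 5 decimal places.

5.40088

Richardson extrapolation on the trapezoidal column (denominator 4−1=3):
I_{1,1} = (4·5.3742836 − 5.2987965) / 3 = 5.3994460
I_{2,1} = (4·5.3941416 − 5.3742836) / 3 = 5.4007609
I_{3,1} = (4·5.3991890 − 5.3941416) / 3 = 5.4008715
I_{2,2} = 5.4007609 + (5.4007609 − 5.3994460)/15 = 5.4008486
I_{3,2} = (16·5.4008715 − 5.4007609) / 15 = 5.4008789
I_{3,3} = 5.4008789 + (5.4008789 − 5.4008486)/63 = 5.4008794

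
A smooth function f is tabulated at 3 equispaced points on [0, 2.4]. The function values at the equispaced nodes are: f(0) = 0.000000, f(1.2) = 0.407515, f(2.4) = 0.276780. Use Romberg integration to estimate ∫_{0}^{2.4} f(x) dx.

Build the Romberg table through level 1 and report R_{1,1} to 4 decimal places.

0.7627

R_{0,0} (trapezoid, 1 panel, h=2.4000): 0.332136
R_{1,0} (trapezoid, 2 panels, h=1.2000): 0.655086
R_{1,1} = 0.655086 + (0.655086 − 0.332136)/3 = 0.762736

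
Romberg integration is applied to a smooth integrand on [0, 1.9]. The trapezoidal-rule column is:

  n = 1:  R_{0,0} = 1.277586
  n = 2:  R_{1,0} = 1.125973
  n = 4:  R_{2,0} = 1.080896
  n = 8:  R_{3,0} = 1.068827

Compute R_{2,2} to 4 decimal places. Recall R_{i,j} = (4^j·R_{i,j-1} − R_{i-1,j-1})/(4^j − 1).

R_{1,1} = 1.125973 + (1.125973 − 1.277586)/3 = 1.075435
R_{2,1} = (4·1.080896 − 1.125973) / 3 = 1.065870
R_{2,2} = (16·1.065870 − 1.075435) / 15 = 1.065232

1.0652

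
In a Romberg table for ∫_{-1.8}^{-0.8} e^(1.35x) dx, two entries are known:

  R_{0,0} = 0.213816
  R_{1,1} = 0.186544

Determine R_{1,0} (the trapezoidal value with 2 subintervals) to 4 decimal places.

From R_{1,1} = (4·R_{1,0} − R_{0,0})/3, solve for R_{1,0}:
4·R_{1,0} = 3·0.186544 + 0.213816 = 0.773448
R_{1,0} = 0.193362

0.1934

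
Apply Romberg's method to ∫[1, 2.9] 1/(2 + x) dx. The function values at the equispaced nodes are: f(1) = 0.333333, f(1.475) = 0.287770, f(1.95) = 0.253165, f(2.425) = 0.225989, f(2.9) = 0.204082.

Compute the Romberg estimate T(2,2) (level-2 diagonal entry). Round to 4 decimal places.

0.4906

T(0,0) (trapezoid, 1 panel, h=1.9000): 0.510544
T(1,0) (trapezoid, 2 panels, h=0.9500): 0.495779
T(2,0) (trapezoid, 4 panels, h=0.4750): 0.491925
T(1,1) = 0.495779 + (0.495779 − 0.510544)/3 = 0.490857
T(2,1) = 0.491925 + (0.491925 − 0.495779)/3 = 0.490640
T(2,2) = 0.490640 + (0.490640 − 0.490857)/15 = 0.490626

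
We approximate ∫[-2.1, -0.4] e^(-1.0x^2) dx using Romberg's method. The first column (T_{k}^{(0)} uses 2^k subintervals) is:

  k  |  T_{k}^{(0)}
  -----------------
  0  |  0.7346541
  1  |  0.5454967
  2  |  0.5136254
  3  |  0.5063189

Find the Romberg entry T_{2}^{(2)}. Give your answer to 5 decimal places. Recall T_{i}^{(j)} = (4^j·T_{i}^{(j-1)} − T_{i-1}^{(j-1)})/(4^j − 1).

0.50437

T_{1}^{(1)} = (4·0.5454967 − 0.7346541) / 3 = 0.4824442
T_{2}^{(1)} = 0.5136254 + (0.5136254 − 0.5454967)/3 = 0.5030016
T_{2}^{(2)} = 0.5030016 + (0.5030016 − 0.4824442)/15 = 0.5043721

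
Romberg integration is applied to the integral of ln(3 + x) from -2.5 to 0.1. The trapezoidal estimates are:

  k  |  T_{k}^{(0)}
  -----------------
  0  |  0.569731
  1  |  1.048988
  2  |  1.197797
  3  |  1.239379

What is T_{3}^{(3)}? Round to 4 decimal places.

1.2537

Richardson extrapolation on the trapezoidal column (denominator 4−1=3):
T_{1}^{(1)} = (4·1.048988 − 0.569731) / 3 = 1.208740
T_{2}^{(1)} = 1.197797 + (1.197797 − 1.048988)/3 = 1.247400
T_{3}^{(1)} = 1.239379 + (1.239379 − 1.197797)/3 = 1.253240
T_{2}^{(2)} = 1.247400 + (1.247400 − 1.208740)/15 = 1.249977
T_{3}^{(2)} = (16·1.253240 − 1.247400) / 15 = 1.253629
T_{3}^{(3)} = 1.253629 + (1.253629 − 1.249977)/63 = 1.253687
(Column j=1 coincides with Simpson's rule on the same nodes.)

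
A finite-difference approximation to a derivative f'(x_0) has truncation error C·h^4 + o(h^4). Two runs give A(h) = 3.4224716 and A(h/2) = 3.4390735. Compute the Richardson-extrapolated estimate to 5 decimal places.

Extrapolated value = (16·A(h/2) − A(h)) / (16 − 1)
= (16·3.4390735 − 3.4224716) / 15
= 51.6027044 / 15 = 3.4401803

3.44018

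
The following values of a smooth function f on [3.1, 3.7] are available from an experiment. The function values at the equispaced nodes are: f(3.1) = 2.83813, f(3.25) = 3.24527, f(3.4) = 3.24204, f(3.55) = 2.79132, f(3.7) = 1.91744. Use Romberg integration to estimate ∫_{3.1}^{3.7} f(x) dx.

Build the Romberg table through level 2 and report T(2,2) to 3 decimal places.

T(0,0) (trapezoid, 1 panel, h=0.6000): 1.42667
T(1,0) (trapezoid, 2 panels, h=0.3000): 1.68595
T(2,0) (trapezoid, 4 panels, h=0.1500): 1.74846
T(1,1) = 1.68595 + (1.68595 − 1.42667)/3 = 1.77238
T(2,1) = 1.74846 + (1.74846 − 1.68595)/3 = 1.76930
T(2,2) = 1.76930 + (1.76930 − 1.77238)/15 = 1.76909

1.769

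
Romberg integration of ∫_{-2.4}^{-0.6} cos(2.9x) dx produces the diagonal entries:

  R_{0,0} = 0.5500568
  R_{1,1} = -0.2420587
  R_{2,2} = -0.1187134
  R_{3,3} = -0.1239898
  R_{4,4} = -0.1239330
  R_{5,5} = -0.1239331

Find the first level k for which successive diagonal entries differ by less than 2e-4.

k = 4

|R_{1,1} − R_{0,0}| = 0.7921155 ≥ 2e-4
|R_{2,2} − R_{1,1}| = 0.1233453 ≥ 2e-4
|R_{3,3} − R_{2,2}| = 0.0052764 ≥ 2e-4
|R_{4,4} − R_{3,3}| = 0.0000568 < 2e-4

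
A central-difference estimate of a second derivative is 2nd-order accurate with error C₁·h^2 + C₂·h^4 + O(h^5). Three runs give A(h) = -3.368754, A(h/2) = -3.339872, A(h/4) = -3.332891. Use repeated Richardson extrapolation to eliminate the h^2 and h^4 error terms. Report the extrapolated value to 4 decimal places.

-3.3306

First eliminate the h^2 term (factor 2^2 = 4):
  B₁ = (4·(-3.339872) − (-3.368754))/3 = -3.330245
  B₂ = (4·(-3.332891) − (-3.339872))/3 = -3.330564
Then eliminate the h^4 term (factor 2^4 = 16):
  (16·(-3.330564) − (-3.330245))/15 = -3.330585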